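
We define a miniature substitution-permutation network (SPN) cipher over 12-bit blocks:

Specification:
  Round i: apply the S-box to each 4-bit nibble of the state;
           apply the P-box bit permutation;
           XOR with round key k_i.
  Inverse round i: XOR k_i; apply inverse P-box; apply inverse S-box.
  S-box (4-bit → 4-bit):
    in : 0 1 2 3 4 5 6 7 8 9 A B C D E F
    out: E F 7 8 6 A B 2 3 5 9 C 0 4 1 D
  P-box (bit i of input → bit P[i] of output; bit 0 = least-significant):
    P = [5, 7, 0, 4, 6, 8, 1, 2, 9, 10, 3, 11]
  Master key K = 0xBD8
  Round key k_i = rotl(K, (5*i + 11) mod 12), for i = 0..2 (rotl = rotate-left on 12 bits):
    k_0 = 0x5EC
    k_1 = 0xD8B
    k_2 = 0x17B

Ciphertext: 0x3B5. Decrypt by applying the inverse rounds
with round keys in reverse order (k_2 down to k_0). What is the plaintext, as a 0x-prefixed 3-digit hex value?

0xC1C

s_0 = ciphertext = 0x3B5
s_1 = InvRound(s_0, k_2) = 0x9F7
s_2 = InvRound(s_1, k_1) = 0x4AA
s_3 = InvRound(s_2, k_0) = 0xC1C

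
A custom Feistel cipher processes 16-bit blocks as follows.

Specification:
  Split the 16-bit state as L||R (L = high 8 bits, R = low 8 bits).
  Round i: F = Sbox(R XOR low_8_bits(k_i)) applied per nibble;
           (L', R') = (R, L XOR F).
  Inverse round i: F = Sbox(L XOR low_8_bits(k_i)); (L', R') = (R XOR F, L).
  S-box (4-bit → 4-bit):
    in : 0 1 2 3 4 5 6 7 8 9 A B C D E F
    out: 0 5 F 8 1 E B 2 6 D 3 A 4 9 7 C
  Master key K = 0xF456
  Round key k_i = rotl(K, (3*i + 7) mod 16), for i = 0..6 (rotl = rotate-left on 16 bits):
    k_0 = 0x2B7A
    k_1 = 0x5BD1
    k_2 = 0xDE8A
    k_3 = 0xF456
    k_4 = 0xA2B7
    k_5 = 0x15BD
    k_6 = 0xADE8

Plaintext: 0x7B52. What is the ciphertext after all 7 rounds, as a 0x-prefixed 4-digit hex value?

0x13BA

s_0 = plaintext = 0x7B52
s_1 = Round(s_0, k_0) = 0x528D
s_2 = Round(s_1, k_1) = 0x8DB6
s_3 = Round(s_2, k_2) = 0xB609
s_4 = Round(s_3, k_3) = 0x095A
s_5 = Round(s_4, k_4) = 0x5A70
s_6 = Round(s_5, k_5) = 0x7013
s_7 = Round(s_6, k_6) = 0x13BA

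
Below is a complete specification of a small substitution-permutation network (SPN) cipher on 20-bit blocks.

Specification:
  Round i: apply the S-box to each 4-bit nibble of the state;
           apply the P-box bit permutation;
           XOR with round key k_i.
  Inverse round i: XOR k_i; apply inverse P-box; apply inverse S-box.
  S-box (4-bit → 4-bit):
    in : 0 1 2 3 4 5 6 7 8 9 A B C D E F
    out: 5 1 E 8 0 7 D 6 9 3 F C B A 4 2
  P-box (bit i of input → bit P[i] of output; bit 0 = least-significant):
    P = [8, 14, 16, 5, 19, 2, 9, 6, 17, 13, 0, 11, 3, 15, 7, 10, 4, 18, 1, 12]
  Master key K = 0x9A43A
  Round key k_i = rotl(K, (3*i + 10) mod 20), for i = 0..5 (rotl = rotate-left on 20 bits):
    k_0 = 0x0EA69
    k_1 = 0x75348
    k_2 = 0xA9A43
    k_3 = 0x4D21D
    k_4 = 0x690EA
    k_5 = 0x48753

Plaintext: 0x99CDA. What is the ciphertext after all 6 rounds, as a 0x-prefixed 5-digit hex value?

0x0445C

s_0 = plaintext = 0x99CDA
s_1 = Round(s_0, k_0) = 0x70315
s_2 = Round(s_1, k_1) = 0xA1AC2
s_3 = Round(s_2, k_2) = 0x5E23C
s_4 = Round(s_3, k_3) = 0x0BBEE
s_5 = Round(s_4, k_4) = 0x79E79
s_6 = Round(s_5, k_5) = 0x0445C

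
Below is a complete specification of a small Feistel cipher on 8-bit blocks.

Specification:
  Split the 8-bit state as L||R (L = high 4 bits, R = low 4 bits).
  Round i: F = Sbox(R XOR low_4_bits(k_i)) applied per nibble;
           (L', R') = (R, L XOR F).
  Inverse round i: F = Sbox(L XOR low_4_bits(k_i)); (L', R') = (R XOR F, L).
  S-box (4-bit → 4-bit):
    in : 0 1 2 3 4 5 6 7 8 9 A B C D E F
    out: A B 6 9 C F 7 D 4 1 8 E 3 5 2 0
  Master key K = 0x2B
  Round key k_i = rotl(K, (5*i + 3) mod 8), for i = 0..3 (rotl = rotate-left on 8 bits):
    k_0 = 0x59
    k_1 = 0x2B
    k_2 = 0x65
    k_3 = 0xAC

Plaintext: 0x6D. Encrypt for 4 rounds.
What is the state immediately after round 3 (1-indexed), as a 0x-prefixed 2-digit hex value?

0x63

s_0 = plaintext = 0x6D
s_1 = Round(s_0, k_0) = 0xDA
s_2 = Round(s_1, k_1) = 0xA6
s_3 = Round(s_2, k_2) = 0x63
s_4 = Round(s_3, k_3) = 0x36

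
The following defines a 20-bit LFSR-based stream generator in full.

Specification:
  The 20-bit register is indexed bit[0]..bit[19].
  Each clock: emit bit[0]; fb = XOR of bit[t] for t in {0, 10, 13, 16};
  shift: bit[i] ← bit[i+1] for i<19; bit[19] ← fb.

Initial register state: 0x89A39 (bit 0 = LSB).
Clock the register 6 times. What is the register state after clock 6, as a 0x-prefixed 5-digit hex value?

0x8E268

reg_0 = 0x89A39
clock 1: out=1, reg = 0xC4D1C
clock 2: out=0, reg = 0xE268E
clock 3: out=0, reg = 0x71347
clock 4: out=1, reg = 0x389A3
clock 5: out=1, reg = 0x1C4D1
clock 6: out=1, reg = 0x8E268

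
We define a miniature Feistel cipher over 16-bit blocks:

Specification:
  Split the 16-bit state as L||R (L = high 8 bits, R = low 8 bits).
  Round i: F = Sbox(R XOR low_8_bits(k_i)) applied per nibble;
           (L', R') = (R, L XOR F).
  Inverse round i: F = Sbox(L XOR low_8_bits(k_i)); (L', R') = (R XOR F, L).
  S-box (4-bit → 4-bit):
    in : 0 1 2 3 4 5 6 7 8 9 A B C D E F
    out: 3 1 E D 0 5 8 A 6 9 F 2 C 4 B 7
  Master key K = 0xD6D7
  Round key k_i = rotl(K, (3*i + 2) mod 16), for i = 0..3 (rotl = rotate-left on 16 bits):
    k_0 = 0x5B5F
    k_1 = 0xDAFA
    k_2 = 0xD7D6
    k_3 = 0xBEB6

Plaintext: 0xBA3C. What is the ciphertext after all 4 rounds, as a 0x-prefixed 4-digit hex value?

0xDC77

s_0 = plaintext = 0xBA3C
s_1 = Round(s_0, k_0) = 0x3C37
s_2 = Round(s_1, k_1) = 0x37F8
s_3 = Round(s_2, k_2) = 0xF8DC
s_4 = Round(s_3, k_3) = 0xDC77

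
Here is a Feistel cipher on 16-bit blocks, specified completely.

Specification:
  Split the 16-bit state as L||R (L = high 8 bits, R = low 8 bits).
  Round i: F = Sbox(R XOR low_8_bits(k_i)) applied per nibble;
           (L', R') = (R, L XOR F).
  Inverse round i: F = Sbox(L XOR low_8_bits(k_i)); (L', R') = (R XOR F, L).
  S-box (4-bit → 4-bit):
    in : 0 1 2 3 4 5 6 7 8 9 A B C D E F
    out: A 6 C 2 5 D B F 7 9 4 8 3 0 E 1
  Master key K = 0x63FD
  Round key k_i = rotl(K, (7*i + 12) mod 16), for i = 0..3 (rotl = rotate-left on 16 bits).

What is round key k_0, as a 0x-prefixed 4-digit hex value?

0xD63F

K = 0x63FD
k_0 = rotl(K, (7*0+12) mod 16) = rotl(K, 12) = 0xD63F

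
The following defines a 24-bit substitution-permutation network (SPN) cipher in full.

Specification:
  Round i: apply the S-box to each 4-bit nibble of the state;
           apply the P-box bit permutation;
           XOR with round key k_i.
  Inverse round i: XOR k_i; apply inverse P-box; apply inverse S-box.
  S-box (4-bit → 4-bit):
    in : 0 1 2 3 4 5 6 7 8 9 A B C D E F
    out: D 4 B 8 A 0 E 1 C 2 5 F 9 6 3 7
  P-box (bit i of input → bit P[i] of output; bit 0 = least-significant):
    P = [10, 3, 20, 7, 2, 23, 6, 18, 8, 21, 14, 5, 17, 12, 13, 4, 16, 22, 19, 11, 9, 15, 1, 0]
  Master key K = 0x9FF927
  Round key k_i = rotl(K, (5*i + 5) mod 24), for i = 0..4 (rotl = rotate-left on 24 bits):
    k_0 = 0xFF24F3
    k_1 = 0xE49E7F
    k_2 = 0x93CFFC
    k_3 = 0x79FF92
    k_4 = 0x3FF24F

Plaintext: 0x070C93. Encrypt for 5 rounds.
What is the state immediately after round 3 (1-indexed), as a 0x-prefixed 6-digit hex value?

s_0 = plaintext = 0x070C93
s_1 = Round(s_0, k_0) = 0x7C0740
s_2 = Round(s_1, k_1) = 0x73B1EF
s_3 = Round(s_2, k_2) = 0x01B1E0
s_4 = Round(s_3, k_3) = 0xE38905
s_5 = Round(s_4, k_4) = 0x1B581B

0x01B1E0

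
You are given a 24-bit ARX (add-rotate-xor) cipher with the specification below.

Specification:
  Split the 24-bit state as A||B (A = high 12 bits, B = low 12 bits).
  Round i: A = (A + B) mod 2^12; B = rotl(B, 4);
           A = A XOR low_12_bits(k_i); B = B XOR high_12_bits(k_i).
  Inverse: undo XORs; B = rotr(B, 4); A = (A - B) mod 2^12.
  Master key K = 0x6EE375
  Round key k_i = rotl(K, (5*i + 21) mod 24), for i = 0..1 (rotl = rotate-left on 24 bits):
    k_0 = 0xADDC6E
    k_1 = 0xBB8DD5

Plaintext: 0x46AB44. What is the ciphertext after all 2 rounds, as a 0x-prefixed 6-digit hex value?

0xF832D6

s_0 = plaintext = 0x46AB44
s_1 = Round(s_0, k_0) = 0x3C0E96
s_2 = Round(s_1, k_1) = 0xF832D6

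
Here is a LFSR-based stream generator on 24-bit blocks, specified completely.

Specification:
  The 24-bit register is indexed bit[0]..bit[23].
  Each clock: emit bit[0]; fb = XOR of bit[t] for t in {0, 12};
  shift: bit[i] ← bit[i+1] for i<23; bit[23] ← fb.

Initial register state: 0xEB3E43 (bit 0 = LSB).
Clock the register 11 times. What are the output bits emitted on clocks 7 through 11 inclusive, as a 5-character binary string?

reg_0 = 0xEB3E43
clock 1: out=1, reg = 0x759F21
clock 2: out=1, reg = 0x3ACF90
clock 3: out=0, reg = 0x1D67C8
clock 4: out=0, reg = 0x0EB3E4
clock 5: out=0, reg = 0x8759F2
clock 6: out=0, reg = 0xC3ACF9
clock 7: out=1, reg = 0xE1D67C
clock 8: out=0, reg = 0xF0EB3E
clock 9: out=0, reg = 0x78759F
clock 10: out=1, reg = 0x3C3ACF
clock 11: out=1, reg = 0x1E1D67

10011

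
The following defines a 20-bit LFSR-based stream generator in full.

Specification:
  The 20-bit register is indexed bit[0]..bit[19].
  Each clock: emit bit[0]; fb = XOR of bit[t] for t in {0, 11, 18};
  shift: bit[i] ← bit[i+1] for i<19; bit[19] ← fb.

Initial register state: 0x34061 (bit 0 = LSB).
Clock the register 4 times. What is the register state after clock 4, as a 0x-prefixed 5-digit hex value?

reg_0 = 0x34061
clock 1: out=1, reg = 0x9A030
clock 2: out=0, reg = 0x4D018
clock 3: out=0, reg = 0xA680C
clock 4: out=0, reg = 0xD3406

0xD3406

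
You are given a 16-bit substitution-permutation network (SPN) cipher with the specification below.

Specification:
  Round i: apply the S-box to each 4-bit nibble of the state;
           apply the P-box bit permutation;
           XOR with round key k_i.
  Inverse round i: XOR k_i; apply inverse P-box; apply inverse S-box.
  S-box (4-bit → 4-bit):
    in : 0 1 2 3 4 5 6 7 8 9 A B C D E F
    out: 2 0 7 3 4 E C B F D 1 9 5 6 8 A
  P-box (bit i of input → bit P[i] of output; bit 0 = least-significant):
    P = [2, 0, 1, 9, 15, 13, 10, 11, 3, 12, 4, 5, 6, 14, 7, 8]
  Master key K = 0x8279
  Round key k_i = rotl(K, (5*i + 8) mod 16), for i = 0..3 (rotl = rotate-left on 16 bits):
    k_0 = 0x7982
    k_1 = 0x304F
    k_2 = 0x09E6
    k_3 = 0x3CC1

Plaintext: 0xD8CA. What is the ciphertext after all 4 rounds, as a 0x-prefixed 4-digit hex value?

0xDF48

s_0 = plaintext = 0xD8CA
s_1 = Round(s_0, k_0) = 0xAD3E
s_2 = Round(s_1, k_1) = 0x821F
s_3 = Round(s_2, k_2) = 0x5A3F
s_4 = Round(s_3, k_3) = 0xDF48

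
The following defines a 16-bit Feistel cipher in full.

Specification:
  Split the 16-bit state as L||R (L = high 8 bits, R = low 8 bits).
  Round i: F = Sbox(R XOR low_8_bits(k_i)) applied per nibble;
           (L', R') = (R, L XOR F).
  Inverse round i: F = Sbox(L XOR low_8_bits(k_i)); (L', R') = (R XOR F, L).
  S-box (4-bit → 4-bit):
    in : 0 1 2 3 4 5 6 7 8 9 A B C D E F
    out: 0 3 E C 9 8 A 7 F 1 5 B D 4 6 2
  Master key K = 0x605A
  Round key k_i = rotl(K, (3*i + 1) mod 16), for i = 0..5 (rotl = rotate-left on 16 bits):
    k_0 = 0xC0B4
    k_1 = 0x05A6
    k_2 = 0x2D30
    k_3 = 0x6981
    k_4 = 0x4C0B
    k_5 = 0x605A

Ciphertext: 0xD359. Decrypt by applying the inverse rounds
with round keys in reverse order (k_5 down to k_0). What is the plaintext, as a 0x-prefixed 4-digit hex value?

s_0 = ciphertext = 0xD359
s_1 = InvRound(s_0, k_5) = 0xA8D3
s_2 = InvRound(s_1, k_4) = 0x8FA8
s_3 = InvRound(s_2, k_3) = 0xAE8F
s_4 = InvRound(s_3, k_2) = 0x99AE
s_5 = InvRound(s_4, k_1) = 0x6C99
s_6 = InvRound(s_5, k_0) = 0xD66C

0xD66C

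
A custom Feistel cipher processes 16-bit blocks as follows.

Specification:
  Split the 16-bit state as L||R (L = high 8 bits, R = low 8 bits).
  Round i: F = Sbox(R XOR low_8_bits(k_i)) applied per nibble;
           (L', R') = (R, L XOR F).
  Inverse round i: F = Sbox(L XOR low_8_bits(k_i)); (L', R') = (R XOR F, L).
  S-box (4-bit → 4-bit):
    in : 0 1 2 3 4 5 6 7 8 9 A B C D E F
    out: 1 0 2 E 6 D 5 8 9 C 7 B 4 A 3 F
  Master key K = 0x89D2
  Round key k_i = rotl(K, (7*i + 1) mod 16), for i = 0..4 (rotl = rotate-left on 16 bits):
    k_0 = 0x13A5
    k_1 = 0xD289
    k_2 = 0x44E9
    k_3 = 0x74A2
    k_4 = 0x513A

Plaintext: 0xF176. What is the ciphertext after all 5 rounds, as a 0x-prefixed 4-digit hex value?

s_0 = plaintext = 0xF176
s_1 = Round(s_0, k_0) = 0x765F
s_2 = Round(s_1, k_1) = 0x5FD3
s_3 = Round(s_2, k_2) = 0xD3B8
s_4 = Round(s_3, k_3) = 0xB8D4
s_5 = Round(s_4, k_4) = 0xD48B

0xD48B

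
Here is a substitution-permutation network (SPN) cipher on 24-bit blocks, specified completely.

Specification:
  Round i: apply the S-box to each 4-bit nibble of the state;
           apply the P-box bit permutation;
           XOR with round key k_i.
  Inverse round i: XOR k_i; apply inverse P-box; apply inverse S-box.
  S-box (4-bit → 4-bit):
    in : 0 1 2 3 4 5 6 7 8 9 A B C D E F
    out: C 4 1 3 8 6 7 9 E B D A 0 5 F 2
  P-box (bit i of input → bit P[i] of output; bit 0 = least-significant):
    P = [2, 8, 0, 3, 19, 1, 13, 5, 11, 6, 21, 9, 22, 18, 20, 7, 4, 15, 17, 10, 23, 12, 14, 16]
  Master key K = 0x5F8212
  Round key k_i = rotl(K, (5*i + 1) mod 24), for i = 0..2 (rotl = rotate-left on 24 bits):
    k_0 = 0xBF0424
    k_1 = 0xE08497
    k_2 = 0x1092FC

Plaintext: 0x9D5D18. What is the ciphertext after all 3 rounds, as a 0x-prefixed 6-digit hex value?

0x394017

s_0 = plaintext = 0x9D5D18
s_1 = Round(s_0, k_0) = 0x083D3D
s_2 = Round(s_1, k_1) = 0x8F4890
s_3 = Round(s_2, k_2) = 0x394017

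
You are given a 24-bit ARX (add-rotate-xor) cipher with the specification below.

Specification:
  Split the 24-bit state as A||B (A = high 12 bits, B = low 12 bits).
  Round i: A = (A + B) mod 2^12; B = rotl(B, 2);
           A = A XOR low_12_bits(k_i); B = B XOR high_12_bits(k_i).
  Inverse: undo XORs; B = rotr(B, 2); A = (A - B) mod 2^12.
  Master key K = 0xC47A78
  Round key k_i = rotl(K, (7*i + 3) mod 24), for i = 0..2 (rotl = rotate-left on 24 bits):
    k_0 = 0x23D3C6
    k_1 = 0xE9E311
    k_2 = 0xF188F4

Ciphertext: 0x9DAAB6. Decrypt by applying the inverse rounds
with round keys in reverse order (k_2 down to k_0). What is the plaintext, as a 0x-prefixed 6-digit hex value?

0xB231F0

s_0 = ciphertext = 0x9DAAB6
s_1 = InvRound(s_0, k_2) = 0x7C396B
s_2 = InvRound(s_1, k_1) = 0xED55FD
s_3 = InvRound(s_2, k_0) = 0xB231F0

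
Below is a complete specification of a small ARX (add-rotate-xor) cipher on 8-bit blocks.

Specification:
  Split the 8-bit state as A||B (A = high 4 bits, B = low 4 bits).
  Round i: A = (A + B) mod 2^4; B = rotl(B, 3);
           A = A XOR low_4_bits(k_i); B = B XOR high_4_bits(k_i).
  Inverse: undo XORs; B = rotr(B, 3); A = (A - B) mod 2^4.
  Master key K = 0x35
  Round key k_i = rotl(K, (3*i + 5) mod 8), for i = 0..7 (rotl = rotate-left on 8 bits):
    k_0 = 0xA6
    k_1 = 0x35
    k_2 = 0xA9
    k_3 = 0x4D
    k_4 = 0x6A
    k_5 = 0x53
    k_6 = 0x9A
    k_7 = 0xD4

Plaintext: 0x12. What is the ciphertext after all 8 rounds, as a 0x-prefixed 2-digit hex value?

0x72

s_0 = plaintext = 0x12
s_1 = Round(s_0, k_0) = 0x5B
s_2 = Round(s_1, k_1) = 0x5E
s_3 = Round(s_2, k_2) = 0xAD
s_4 = Round(s_3, k_3) = 0xAA
s_5 = Round(s_4, k_4) = 0xE3
s_6 = Round(s_5, k_5) = 0x2C
s_7 = Round(s_6, k_6) = 0x4F
s_8 = Round(s_7, k_7) = 0x72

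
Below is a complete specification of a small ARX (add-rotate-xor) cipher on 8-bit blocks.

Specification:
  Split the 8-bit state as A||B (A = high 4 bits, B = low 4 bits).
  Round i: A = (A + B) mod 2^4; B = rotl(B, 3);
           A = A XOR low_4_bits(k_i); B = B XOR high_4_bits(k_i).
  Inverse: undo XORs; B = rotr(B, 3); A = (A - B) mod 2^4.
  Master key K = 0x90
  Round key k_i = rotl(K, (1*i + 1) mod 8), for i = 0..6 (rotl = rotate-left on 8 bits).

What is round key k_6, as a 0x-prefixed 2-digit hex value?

0x48

K = 0x90
k_0 = rotl(K, (1*0+1) mod 8) = rotl(K, 1) = 0x21
k_1 = rotl(K, (1*1+1) mod 8) = rotl(K, 2) = 0x42
k_2 = rotl(K, (1*2+1) mod 8) = rotl(K, 3) = 0x84
k_3 = rotl(K, (1*3+1) mod 8) = rotl(K, 4) = 0x09
k_4 = rotl(K, (1*4+1) mod 8) = rotl(K, 5) = 0x12
k_5 = rotl(K, (1*5+1) mod 8) = rotl(K, 6) = 0x24
k_6 = rotl(K, (1*6+1) mod 8) = rotl(K, 7) = 0x48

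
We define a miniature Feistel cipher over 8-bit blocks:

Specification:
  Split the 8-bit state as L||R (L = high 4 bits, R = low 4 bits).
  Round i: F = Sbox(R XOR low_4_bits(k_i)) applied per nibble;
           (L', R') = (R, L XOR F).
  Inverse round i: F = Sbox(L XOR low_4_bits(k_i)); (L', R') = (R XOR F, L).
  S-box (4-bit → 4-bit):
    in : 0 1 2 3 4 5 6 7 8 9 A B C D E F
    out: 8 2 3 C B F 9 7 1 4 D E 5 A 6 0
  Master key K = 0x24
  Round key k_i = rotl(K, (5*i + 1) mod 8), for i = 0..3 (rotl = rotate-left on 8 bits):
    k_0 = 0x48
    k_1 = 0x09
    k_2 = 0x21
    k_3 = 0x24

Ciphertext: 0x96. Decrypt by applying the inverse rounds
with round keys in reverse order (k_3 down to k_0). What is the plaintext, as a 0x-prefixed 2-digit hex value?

s_0 = ciphertext = 0x96
s_1 = InvRound(s_0, k_3) = 0xC9
s_2 = InvRound(s_1, k_2) = 0x3C
s_3 = InvRound(s_2, k_1) = 0x13
s_4 = InvRound(s_3, k_0) = 0x71

0x71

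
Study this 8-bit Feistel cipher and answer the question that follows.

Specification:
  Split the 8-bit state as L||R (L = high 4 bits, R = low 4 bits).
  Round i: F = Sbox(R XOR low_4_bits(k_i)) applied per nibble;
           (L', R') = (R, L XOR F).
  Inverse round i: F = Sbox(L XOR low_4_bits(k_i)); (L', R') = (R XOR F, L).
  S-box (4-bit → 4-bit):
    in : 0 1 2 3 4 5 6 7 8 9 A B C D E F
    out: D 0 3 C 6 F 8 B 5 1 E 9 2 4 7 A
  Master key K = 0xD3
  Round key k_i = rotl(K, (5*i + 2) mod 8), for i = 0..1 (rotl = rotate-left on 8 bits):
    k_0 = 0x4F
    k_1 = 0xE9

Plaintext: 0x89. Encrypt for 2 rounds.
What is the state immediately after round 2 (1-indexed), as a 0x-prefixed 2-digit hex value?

0x08

s_0 = plaintext = 0x89
s_1 = Round(s_0, k_0) = 0x90
s_2 = Round(s_1, k_1) = 0x08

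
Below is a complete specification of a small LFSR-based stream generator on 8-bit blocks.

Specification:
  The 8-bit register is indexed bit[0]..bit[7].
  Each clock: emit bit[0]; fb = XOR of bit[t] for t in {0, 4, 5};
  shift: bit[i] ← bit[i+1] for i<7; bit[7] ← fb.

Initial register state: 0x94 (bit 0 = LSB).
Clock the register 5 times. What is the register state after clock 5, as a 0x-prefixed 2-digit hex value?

0x0C

reg_0 = 0x94
clock 1: out=0, reg = 0xCA
clock 2: out=0, reg = 0x65
clock 3: out=1, reg = 0x32
clock 4: out=0, reg = 0x19
clock 5: out=1, reg = 0x0C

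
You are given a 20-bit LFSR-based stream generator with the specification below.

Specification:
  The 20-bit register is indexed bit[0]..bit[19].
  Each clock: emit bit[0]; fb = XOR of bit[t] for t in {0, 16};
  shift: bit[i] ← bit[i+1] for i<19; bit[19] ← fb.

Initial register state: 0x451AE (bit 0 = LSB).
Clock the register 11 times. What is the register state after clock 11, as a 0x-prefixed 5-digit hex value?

0x2148A

reg_0 = 0x451AE
clock 1: out=0, reg = 0x228D7
clock 2: out=1, reg = 0x9146B
clock 3: out=1, reg = 0x48A35
clock 4: out=1, reg = 0xA451A
clock 5: out=0, reg = 0x5228D
clock 6: out=1, reg = 0x29146
clock 7: out=0, reg = 0x148A3
clock 8: out=1, reg = 0x0A451
clock 9: out=1, reg = 0x85228
clock 10: out=0, reg = 0x42914
clock 11: out=0, reg = 0x2148A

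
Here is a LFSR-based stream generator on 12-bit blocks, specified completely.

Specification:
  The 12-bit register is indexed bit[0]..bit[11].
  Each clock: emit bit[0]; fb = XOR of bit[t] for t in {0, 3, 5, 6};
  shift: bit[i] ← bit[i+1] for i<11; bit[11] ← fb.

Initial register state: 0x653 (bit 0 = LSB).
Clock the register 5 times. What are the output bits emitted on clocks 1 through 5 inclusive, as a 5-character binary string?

11001

reg_0 = 0x653
clock 1: out=1, reg = 0x329
clock 2: out=1, reg = 0x994
clock 3: out=0, reg = 0x4CA
clock 4: out=0, reg = 0x265
clock 5: out=1, reg = 0x932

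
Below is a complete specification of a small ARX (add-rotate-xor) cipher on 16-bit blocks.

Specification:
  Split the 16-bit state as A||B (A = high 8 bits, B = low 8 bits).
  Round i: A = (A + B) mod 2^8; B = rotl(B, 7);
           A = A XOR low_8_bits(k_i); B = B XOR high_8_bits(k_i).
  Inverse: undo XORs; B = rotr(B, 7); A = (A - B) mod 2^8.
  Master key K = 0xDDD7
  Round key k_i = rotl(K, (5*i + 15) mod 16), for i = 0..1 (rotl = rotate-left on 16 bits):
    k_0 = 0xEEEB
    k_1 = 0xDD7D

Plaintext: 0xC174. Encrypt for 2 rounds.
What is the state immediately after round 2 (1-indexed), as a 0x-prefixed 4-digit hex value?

s_0 = plaintext = 0xC174
s_1 = Round(s_0, k_0) = 0xDED4
s_2 = Round(s_1, k_1) = 0xCFB7

0xCFB7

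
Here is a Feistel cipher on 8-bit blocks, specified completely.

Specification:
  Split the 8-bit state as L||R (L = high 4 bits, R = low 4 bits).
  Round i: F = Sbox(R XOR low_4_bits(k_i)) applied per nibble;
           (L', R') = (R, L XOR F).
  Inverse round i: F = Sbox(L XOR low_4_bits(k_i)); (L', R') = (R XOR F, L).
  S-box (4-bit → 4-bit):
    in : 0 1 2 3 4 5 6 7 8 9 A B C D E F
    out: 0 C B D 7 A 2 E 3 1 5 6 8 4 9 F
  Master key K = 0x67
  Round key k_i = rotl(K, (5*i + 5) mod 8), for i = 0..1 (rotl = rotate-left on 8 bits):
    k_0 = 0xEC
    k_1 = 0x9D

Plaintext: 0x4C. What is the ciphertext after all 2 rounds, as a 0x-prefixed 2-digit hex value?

s_0 = plaintext = 0x4C
s_1 = Round(s_0, k_0) = 0xC4
s_2 = Round(s_1, k_1) = 0x4D

0x4D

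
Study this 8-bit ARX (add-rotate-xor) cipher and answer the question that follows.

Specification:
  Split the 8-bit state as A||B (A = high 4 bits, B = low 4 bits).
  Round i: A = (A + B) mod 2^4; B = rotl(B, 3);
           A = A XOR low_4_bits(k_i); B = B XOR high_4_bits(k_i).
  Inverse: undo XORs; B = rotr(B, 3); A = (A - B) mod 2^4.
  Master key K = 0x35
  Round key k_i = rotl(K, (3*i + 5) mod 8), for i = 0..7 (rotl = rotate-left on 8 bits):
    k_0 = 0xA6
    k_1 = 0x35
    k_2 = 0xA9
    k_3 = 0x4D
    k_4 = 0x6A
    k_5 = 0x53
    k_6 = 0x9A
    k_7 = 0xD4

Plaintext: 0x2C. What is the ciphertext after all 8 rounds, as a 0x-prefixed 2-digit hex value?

0x6C

s_0 = plaintext = 0x2C
s_1 = Round(s_0, k_0) = 0x8C
s_2 = Round(s_1, k_1) = 0x15
s_3 = Round(s_2, k_2) = 0xF0
s_4 = Round(s_3, k_3) = 0x24
s_5 = Round(s_4, k_4) = 0xC4
s_6 = Round(s_5, k_5) = 0x37
s_7 = Round(s_6, k_6) = 0x02
s_8 = Round(s_7, k_7) = 0x6C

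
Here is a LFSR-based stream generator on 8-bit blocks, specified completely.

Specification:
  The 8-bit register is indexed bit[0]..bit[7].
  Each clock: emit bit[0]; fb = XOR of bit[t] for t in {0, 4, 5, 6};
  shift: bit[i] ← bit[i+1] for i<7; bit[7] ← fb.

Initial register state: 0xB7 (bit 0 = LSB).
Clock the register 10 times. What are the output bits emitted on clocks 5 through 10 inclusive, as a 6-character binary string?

110111

reg_0 = 0xB7
clock 1: out=1, reg = 0xDB
clock 2: out=1, reg = 0xED
clock 3: out=1, reg = 0xF6
clock 4: out=0, reg = 0xFB
clock 5: out=1, reg = 0x7D
clock 6: out=1, reg = 0x3E
clock 7: out=0, reg = 0x1F
clock 8: out=1, reg = 0x0F
clock 9: out=1, reg = 0x87
clock 10: out=1, reg = 0xC3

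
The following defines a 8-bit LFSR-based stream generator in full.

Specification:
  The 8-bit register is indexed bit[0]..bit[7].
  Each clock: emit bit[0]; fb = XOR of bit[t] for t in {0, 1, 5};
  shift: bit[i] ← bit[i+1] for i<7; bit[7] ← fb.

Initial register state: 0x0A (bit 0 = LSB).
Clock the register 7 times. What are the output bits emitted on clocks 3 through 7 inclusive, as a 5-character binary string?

reg_0 = 0x0A
clock 1: out=0, reg = 0x85
clock 2: out=1, reg = 0xC2
clock 3: out=0, reg = 0xE1
clock 4: out=1, reg = 0x70
clock 5: out=0, reg = 0xB8
clock 6: out=0, reg = 0xDC
clock 7: out=0, reg = 0x6E

01000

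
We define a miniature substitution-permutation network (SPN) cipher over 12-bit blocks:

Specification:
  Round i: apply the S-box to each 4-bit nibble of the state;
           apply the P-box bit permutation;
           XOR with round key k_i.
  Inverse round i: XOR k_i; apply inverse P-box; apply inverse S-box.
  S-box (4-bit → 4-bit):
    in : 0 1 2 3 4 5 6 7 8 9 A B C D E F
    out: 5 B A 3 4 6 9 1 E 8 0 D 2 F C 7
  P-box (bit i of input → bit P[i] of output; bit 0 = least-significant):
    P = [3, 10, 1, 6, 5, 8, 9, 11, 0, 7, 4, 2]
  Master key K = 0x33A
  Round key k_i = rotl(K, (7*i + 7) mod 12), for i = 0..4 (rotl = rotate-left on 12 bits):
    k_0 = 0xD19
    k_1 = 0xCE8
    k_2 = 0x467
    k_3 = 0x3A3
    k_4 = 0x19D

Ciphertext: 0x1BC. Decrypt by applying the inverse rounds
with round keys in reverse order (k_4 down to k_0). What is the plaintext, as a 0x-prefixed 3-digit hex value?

s_0 = ciphertext = 0x1BC
s_1 = InvRound(s_0, k_4) = 0x77A
s_2 = InvRound(s_1, k_3) = 0xFA1
s_3 = InvRound(s_2, k_2) = 0x28E
s_4 = InvRound(s_3, k_1) = 0x9B8
s_5 = InvRound(s_4, k_0) = 0x37C

0x37C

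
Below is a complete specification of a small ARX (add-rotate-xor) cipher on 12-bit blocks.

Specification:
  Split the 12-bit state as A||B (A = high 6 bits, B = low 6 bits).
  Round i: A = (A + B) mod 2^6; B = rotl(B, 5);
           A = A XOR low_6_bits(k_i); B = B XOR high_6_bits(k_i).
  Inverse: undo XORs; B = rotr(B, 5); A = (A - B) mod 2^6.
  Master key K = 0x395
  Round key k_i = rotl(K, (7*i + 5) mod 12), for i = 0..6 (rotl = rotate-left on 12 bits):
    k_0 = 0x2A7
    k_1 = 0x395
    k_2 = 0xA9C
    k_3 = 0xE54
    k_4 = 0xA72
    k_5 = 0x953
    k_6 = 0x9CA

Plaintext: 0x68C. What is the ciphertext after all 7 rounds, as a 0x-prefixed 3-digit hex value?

s_0 = plaintext = 0x68C
s_1 = Round(s_0, k_0) = 0x04C
s_2 = Round(s_1, k_1) = 0x608
s_3 = Round(s_2, k_2) = 0xF2E
s_4 = Round(s_3, k_3) = 0xFAE
s_5 = Round(s_4, k_4) = 0x7BE
s_6 = Round(s_5, k_5) = 0x3FA
s_7 = Round(s_6, k_6) = 0x0FA

0x0FA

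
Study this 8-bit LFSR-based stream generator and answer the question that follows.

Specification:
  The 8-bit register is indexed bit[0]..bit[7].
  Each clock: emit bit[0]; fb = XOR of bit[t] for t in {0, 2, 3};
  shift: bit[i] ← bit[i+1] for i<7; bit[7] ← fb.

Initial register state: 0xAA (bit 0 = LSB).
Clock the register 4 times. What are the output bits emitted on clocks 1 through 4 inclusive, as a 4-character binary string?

0101

reg_0 = 0xAA
clock 1: out=0, reg = 0xD5
clock 2: out=1, reg = 0x6A
clock 3: out=0, reg = 0xB5
clock 4: out=1, reg = 0x5A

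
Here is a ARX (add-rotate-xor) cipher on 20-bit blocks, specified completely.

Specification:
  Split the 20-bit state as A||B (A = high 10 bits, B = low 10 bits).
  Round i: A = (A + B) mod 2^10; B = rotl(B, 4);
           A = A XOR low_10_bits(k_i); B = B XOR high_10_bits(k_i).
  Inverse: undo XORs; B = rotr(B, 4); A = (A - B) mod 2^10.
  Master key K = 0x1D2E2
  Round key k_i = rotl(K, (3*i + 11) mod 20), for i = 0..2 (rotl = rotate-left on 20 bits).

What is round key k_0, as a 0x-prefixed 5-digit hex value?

K = 0x1D2E2
k_0 = rotl(K, (3*0+11) mod 20) = rotl(K, 11) = 0x710E9

0x710E9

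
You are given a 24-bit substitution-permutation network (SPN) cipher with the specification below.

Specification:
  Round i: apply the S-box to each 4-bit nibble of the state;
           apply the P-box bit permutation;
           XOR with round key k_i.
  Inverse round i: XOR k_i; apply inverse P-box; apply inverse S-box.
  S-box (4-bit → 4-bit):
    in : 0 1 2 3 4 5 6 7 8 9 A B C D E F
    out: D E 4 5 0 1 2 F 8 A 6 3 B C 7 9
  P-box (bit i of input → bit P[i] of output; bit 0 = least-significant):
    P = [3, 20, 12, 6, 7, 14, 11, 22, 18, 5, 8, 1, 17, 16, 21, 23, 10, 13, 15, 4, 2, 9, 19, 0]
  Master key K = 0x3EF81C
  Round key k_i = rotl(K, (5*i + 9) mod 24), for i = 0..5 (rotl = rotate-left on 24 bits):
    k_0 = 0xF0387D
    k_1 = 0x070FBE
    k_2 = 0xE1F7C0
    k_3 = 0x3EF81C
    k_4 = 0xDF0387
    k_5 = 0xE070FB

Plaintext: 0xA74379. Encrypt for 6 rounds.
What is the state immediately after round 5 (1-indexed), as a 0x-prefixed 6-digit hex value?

0x93C4E9

s_0 = plaintext = 0xA74379
s_1 = Round(s_0, k_0) = 0xACD7AD
s_2 = Round(s_1, k_1) = 0xAB70CC
s_3 = Round(s_2, k_2) = 0x1E900A
s_4 = Round(s_3, k_3) = 0xE3479F
s_5 = Round(s_4, k_4) = 0x93C4E9
s_6 = Round(s_5, k_5) = 0x73BE3A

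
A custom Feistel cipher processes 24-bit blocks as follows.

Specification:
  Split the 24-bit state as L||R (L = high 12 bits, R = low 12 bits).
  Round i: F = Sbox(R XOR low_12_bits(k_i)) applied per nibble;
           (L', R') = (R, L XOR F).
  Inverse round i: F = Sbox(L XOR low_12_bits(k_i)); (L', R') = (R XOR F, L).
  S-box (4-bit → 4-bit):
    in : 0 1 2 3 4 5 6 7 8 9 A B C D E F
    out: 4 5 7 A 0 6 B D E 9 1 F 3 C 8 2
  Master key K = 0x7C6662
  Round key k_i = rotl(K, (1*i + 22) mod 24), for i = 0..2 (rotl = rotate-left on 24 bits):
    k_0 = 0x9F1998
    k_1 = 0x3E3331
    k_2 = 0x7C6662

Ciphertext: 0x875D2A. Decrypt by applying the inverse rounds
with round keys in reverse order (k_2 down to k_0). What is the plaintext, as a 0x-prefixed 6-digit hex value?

s_0 = ciphertext = 0x875D2A
s_1 = InvRound(s_0, k_2) = 0x577875
s_2 = InvRound(s_1, k_1) = 0x37E577
s_3 = InvRound(s_2, k_0) = 0x4FC37E

0x4FC37E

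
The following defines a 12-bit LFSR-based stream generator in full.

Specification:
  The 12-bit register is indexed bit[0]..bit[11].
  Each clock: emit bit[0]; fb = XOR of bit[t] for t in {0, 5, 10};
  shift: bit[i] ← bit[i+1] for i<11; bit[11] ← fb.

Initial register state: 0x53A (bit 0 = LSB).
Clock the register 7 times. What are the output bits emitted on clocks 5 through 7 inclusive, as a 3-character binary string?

reg_0 = 0x53A
clock 1: out=0, reg = 0x29D
clock 2: out=1, reg = 0x94E
clock 3: out=0, reg = 0x4A7
clock 4: out=1, reg = 0xA53
clock 5: out=1, reg = 0xD29
clock 6: out=1, reg = 0xE94
clock 7: out=0, reg = 0xF4A

110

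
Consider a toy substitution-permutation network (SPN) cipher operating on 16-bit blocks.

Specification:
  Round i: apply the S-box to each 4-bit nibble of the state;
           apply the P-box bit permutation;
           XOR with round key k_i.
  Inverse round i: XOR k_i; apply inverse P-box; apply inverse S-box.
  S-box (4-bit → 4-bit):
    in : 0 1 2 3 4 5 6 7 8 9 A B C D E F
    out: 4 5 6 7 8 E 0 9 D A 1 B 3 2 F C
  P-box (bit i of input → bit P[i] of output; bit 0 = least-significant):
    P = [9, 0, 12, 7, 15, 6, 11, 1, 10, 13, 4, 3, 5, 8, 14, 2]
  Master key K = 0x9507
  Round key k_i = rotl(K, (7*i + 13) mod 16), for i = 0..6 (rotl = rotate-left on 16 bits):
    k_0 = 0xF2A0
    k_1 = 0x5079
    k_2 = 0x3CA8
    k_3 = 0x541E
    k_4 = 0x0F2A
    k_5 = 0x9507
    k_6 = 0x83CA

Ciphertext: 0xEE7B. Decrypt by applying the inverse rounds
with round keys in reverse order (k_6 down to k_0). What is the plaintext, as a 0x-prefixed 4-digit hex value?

0x52E7

s_0 = ciphertext = 0xEE7B
s_1 = InvRound(s_0, k_6) = 0x3309
s_2 = InvRound(s_1, k_5) = 0x4B7A
s_3 = InvRound(s_2, k_4) = 0x01D6
s_4 = InvRound(s_3, k_3) = 0x27DF
s_5 = InvRound(s_4, k_2) = 0xB053
s_6 = InvRound(s_5, k_1) = 0x1976
s_7 = InvRound(s_6, k_0) = 0x52E7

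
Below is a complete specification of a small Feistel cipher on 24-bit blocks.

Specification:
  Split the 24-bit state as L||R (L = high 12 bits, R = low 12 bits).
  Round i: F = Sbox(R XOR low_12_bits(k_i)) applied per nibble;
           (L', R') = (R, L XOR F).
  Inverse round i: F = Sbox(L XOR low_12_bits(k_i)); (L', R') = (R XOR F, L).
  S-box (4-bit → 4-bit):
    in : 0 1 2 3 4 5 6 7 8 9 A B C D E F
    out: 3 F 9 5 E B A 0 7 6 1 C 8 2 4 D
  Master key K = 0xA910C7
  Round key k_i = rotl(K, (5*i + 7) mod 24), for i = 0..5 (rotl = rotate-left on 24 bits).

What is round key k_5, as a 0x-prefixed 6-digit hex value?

K = 0xA910C7
k_0 = rotl(K, (5*0+7) mod 24) = rotl(K, 7) = 0x8863D4
k_1 = rotl(K, (5*1+7) mod 24) = rotl(K, 12) = 0x0C7A91
k_2 = rotl(K, (5*2+7) mod 24) = rotl(K, 17) = 0x8F5221
k_3 = rotl(K, (5*3+7) mod 24) = rotl(K, 22) = 0xEA4431
k_4 = rotl(K, (5*4+7) mod 24) = rotl(K, 3) = 0x48863D
k_5 = rotl(K, (5*5+7) mod 24) = rotl(K, 8) = 0x10C7A9

0x10C7A9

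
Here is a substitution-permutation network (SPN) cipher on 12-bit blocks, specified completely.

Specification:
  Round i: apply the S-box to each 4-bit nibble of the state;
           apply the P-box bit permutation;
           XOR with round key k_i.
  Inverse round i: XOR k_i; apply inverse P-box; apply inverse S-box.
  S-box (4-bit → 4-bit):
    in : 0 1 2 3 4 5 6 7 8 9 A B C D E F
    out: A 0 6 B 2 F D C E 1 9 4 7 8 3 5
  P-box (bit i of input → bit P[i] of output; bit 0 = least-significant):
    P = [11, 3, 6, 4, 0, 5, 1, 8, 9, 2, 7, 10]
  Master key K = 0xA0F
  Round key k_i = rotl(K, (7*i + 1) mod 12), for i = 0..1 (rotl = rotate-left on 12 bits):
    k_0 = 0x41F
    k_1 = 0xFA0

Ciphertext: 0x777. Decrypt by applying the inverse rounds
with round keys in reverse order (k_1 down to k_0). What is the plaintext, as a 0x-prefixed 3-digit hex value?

0x6E2

s_0 = ciphertext = 0x777
s_1 = InvRound(s_0, k_1) = 0x2F6
s_2 = InvRound(s_1, k_0) = 0x6E2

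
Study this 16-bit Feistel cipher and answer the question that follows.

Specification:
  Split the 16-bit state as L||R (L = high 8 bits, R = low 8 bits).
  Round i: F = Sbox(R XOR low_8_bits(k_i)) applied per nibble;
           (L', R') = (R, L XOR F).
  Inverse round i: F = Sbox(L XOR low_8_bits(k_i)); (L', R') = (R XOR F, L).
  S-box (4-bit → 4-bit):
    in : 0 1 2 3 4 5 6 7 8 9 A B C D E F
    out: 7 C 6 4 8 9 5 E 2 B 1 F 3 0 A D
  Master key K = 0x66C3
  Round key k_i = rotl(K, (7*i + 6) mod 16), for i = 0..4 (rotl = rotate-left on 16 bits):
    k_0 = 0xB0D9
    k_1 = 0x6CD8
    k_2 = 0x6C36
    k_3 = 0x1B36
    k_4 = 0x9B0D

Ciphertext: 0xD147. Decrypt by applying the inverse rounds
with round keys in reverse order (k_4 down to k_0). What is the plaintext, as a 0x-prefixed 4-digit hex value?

0xB390

s_0 = ciphertext = 0xD147
s_1 = InvRound(s_0, k_4) = 0x44D1
s_2 = InvRound(s_1, k_3) = 0x3744
s_3 = InvRound(s_2, k_2) = 0x3837
s_4 = InvRound(s_3, k_1) = 0x9038
s_5 = InvRound(s_4, k_0) = 0xB390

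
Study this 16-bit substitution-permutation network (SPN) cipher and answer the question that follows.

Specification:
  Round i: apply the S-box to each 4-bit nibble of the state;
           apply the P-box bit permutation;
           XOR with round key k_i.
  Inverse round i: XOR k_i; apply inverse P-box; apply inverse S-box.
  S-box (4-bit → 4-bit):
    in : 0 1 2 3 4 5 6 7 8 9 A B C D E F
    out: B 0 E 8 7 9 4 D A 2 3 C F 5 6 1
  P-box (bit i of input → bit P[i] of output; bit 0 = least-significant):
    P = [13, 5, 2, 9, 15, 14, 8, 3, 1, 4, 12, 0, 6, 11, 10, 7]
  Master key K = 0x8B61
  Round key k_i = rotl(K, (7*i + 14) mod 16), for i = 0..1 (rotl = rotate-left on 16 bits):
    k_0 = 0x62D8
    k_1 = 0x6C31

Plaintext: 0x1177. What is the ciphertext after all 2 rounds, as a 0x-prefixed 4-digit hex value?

0xC1D5

s_0 = plaintext = 0x1177
s_1 = Round(s_0, k_0) = 0xC1D4
s_2 = Round(s_1, k_1) = 0xC1D5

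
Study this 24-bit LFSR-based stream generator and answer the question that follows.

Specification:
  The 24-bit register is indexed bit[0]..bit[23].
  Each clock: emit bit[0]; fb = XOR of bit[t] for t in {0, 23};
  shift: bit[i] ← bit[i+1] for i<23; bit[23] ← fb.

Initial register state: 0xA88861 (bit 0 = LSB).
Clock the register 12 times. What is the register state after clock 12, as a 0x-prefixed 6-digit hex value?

reg_0 = 0xA88861
clock 1: out=1, reg = 0x544430
clock 2: out=0, reg = 0x2A2218
clock 3: out=0, reg = 0x15110C
clock 4: out=0, reg = 0x0A8886
clock 5: out=0, reg = 0x054443
clock 6: out=1, reg = 0x82A221
clock 7: out=1, reg = 0x415110
clock 8: out=0, reg = 0x20A888
clock 9: out=0, reg = 0x105444
clock 10: out=0, reg = 0x082A22
clock 11: out=0, reg = 0x041511
clock 12: out=1, reg = 0x820A88

0x820A88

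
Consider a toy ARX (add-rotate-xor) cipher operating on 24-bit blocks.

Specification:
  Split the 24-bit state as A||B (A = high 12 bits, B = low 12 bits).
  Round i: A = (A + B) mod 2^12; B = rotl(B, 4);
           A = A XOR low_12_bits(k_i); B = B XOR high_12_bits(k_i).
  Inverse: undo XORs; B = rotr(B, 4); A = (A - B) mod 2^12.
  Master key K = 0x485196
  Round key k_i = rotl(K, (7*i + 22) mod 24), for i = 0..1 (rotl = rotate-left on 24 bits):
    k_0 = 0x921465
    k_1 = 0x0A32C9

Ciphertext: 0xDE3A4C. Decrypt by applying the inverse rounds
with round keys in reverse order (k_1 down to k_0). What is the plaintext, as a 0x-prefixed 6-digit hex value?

s_0 = ciphertext = 0xDE3A4C
s_1 = InvRound(s_0, k_1) = 0xF7CFAE
s_2 = InvRound(s_1, k_0) = 0xBB1F68

0xBB1F68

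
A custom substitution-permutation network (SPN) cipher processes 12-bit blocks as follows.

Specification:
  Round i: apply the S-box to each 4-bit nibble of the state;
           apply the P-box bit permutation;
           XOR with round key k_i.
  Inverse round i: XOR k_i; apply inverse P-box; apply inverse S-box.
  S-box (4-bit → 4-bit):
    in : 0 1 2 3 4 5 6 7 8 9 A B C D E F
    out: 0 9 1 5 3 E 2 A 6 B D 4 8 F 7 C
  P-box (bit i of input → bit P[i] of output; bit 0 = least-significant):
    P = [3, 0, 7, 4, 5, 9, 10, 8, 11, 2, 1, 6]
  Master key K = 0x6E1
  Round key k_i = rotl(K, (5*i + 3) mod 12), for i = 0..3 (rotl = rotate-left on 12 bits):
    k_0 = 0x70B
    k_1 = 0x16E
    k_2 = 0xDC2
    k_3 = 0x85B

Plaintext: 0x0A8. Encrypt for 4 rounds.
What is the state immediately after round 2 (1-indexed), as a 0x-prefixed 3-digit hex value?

0xCD6

s_0 = plaintext = 0x0A8
s_1 = Round(s_0, k_0) = 0x2AA
s_2 = Round(s_1, k_1) = 0xCD6
s_3 = Round(s_2, k_2) = 0xAA3
s_4 = Round(s_3, k_3) = 0x5B1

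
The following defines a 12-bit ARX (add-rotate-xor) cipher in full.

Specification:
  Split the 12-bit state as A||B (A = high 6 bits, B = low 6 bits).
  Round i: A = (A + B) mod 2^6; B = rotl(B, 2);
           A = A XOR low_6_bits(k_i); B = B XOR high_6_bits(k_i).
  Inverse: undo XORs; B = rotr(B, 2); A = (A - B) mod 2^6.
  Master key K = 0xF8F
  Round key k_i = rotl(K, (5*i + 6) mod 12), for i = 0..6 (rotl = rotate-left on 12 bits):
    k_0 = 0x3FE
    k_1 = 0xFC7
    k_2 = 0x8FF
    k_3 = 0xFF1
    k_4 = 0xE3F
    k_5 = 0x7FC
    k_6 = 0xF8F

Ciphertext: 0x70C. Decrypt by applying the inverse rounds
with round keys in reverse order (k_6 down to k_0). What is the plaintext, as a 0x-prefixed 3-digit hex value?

0x540

s_0 = ciphertext = 0x70C
s_1 = InvRound(s_0, k_6) = 0x9EC
s_2 = InvRound(s_1, k_5) = 0x7FC
s_3 = InvRound(s_2, k_4) = 0x7C1
s_4 = InvRound(s_3, k_3) = 0xFEF
s_5 = InvRound(s_4, k_2) = 0xF43
s_6 = InvRound(s_5, k_1) = 0xACF
s_7 = InvRound(s_6, k_0) = 0x540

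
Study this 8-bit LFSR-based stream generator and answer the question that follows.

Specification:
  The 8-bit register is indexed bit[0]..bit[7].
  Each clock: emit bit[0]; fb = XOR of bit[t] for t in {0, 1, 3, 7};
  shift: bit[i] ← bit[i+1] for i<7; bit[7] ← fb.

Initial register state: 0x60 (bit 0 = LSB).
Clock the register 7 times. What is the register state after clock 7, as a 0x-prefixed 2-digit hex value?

reg_0 = 0x60
clock 1: out=0, reg = 0x30
clock 2: out=0, reg = 0x18
clock 3: out=0, reg = 0x8C
clock 4: out=0, reg = 0x46
clock 5: out=0, reg = 0xA3
clock 6: out=1, reg = 0xD1
clock 7: out=1, reg = 0x68

0x68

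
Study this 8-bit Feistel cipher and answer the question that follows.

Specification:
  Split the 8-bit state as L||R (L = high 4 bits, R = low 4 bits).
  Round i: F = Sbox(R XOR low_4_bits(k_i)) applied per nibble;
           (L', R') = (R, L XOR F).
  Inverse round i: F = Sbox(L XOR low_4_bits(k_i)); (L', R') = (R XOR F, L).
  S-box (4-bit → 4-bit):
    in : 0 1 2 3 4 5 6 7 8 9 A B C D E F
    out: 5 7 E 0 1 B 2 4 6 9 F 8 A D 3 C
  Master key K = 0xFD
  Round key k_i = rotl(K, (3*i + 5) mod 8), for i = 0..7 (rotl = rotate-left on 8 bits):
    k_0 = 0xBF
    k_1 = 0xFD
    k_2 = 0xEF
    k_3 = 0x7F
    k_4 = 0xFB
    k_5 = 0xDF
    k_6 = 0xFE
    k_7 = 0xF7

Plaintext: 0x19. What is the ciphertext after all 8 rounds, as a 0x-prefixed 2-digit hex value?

s_0 = plaintext = 0x19
s_1 = Round(s_0, k_0) = 0x93
s_2 = Round(s_1, k_1) = 0x3A
s_3 = Round(s_2, k_2) = 0xA8
s_4 = Round(s_3, k_3) = 0x8E
s_5 = Round(s_4, k_4) = 0xE3
s_6 = Round(s_5, k_5) = 0x34
s_7 = Round(s_6, k_6) = 0x4C
s_8 = Round(s_7, k_7) = 0xCC

0xCC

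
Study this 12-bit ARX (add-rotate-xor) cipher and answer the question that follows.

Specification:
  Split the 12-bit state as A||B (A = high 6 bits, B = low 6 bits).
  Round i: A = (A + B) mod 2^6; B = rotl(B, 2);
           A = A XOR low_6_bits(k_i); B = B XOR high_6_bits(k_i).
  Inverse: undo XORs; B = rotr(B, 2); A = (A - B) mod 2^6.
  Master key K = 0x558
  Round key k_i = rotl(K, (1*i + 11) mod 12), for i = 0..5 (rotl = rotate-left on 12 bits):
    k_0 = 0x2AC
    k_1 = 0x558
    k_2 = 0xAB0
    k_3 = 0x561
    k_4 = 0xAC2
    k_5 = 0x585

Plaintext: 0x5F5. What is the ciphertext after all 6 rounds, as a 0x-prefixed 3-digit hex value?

0x805

s_0 = plaintext = 0x5F5
s_1 = Round(s_0, k_0) = 0x81D
s_2 = Round(s_1, k_1) = 0x960
s_3 = Round(s_2, k_2) = 0xD68
s_4 = Round(s_3, k_3) = 0xF37
s_5 = Round(s_4, k_4) = 0xC74
s_6 = Round(s_5, k_5) = 0x805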